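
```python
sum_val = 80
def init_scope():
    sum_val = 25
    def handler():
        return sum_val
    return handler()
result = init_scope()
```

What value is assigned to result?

Step 1: sum_val = 80 globally, but init_scope() defines sum_val = 25 locally.
Step 2: handler() looks up sum_val. Not in local scope, so checks enclosing scope (init_scope) and finds sum_val = 25.
Step 3: result = 25

The answer is 25.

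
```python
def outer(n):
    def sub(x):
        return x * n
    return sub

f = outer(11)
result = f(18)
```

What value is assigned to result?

Step 1: outer(11) creates a closure capturing n = 11.
Step 2: f(18) computes 18 * 11 = 198.
Step 3: result = 198

The answer is 198.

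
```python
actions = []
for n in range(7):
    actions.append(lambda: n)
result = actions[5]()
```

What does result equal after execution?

Step 1: The loop creates 7 lambdas, all referencing the same variable n.
Step 2: After the loop, n = 6 (final value).
Step 3: actions[5]() looks up n at call time and finds 6. This is the late binding gotcha. result = 6

The answer is 6.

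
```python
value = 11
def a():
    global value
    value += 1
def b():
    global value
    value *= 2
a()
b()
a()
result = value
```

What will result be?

Step 1: value = 11.
Step 2: a(): value = 11 + 1 = 12.
Step 3: b(): value = 12 * 2 = 24.
Step 4: a(): value = 24 + 1 = 25

The answer is 25.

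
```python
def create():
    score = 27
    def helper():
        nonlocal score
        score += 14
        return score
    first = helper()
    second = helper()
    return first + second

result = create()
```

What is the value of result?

Step 1: score starts at 27.
Step 2: First call: score = 27 + 14 = 41, returns 41.
Step 3: Second call: score = 41 + 14 = 55, returns 55.
Step 4: result = 41 + 55 = 96

The answer is 96.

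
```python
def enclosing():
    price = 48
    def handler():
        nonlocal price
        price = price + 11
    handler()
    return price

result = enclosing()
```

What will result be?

Step 1: enclosing() sets price = 48.
Step 2: handler() uses nonlocal to modify price in enclosing's scope: price = 48 + 11 = 59.
Step 3: enclosing() returns the modified price = 59

The answer is 59.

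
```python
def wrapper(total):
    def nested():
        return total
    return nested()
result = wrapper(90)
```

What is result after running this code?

Step 1: wrapper(90) binds parameter total = 90.
Step 2: nested() looks up total in enclosing scope and finds the parameter total = 90.
Step 3: result = 90

The answer is 90.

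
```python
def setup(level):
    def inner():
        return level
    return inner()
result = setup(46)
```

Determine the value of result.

Step 1: setup(46) binds parameter level = 46.
Step 2: inner() looks up level in enclosing scope and finds the parameter level = 46.
Step 3: result = 46

The answer is 46.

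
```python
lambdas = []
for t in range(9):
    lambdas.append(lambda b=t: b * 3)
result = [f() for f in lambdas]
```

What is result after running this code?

Step 1: Default arg b=t captures t at each iteration.
Step 2: lambdas[k] has b defaulting to k, returns k * 3.
Step 3: result = [0, 3, 6, 9, 12, 15, 18, 21, 24]

The answer is [0, 3, 6, 9, 12, 15, 18, 21, 24].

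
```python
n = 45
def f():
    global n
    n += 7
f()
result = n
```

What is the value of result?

Step 1: n = 45 globally.
Step 2: f() modifies global n: n += 7 = 52.
Step 3: result = 52

The answer is 52.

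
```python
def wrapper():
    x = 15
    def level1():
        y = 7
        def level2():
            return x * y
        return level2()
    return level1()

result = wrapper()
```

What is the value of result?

Step 1: x = 15 in wrapper. y = 7 in level1.
Step 2: level2() reads x = 15 and y = 7 from enclosing scopes.
Step 3: result = 15 * 7 = 105

The answer is 105.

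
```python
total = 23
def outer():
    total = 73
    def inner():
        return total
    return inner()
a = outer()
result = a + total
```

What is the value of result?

Step 1: outer() has local total = 73. inner() reads from enclosing.
Step 2: outer() returns 73. Global total = 23 unchanged.
Step 3: result = 73 + 23 = 96

The answer is 96.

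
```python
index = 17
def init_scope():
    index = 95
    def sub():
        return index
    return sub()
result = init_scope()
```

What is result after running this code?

Step 1: index = 17 globally, but init_scope() defines index = 95 locally.
Step 2: sub() looks up index. Not in local scope, so checks enclosing scope (init_scope) and finds index = 95.
Step 3: result = 95

The answer is 95.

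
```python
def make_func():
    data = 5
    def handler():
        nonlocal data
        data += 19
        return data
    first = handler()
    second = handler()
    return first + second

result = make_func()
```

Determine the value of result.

Step 1: data starts at 5.
Step 2: First call: data = 5 + 19 = 24, returns 24.
Step 3: Second call: data = 24 + 19 = 43, returns 43.
Step 4: result = 24 + 43 = 67

The answer is 67.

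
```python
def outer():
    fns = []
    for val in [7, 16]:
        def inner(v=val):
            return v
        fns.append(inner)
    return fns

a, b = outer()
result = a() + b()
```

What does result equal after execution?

Step 1: Default argument v=val captures val at each iteration.
Step 2: a() returns 7 (captured at first iteration), b() returns 16 (captured at second).
Step 3: result = 7 + 16 = 23

The answer is 23.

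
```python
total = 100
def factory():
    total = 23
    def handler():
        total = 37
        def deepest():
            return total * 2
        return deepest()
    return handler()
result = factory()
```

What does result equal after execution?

Step 1: deepest() looks up total through LEGB: not local, finds total = 37 in enclosing handler().
Step 2: Returns 37 * 2 = 74.
Step 3: result = 74

The answer is 74.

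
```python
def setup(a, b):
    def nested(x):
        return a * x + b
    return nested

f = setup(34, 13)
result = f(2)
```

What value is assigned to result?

Step 1: setup(34, 13) captures a = 34, b = 13.
Step 2: f(2) computes 34 * 2 + 13 = 81.
Step 3: result = 81

The answer is 81.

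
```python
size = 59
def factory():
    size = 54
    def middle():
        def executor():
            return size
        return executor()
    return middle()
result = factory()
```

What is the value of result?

Step 1: factory() defines size = 54. middle() and executor() have no local size.
Step 2: executor() checks local (none), enclosing middle() (none), enclosing factory() and finds size = 54.
Step 3: result = 54

The answer is 54.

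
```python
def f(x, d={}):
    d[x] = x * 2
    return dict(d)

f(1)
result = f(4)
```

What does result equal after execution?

Step 1: Mutable default dict is shared across calls.
Step 2: First call adds 1: 2. Second call adds 4: 8.
Step 3: result = {1: 2, 4: 8}

The answer is {1: 2, 4: 8}.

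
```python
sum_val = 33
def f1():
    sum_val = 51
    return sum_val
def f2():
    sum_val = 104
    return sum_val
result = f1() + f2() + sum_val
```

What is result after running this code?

Step 1: Each function shadows global sum_val with its own local.
Step 2: f1() returns 51, f2() returns 104.
Step 3: Global sum_val = 33 is unchanged. result = 51 + 104 + 33 = 188

The answer is 188.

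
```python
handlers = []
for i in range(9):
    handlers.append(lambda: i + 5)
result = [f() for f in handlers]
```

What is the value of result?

Step 1: All lambdas capture i by reference. After the loop, i = 8.
Step 2: Each call returns 8 + 5 = 13.
Step 3: result = [13, 13, 13, 13, 13, 13, 13, 13, 13]

The answer is [13, 13, 13, 13, 13, 13, 13, 13, 13].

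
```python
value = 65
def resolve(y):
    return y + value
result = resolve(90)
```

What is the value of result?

Step 1: value = 65 is defined globally.
Step 2: resolve(90) uses parameter y = 90 and looks up value from global scope = 65.
Step 3: result = 90 + 65 = 155

The answer is 155.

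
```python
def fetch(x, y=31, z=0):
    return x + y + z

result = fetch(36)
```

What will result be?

Step 1: fetch(36) uses defaults y = 31, z = 0.
Step 2: Returns 36 + 31 + 0 = 67.
Step 3: result = 67

The answer is 67.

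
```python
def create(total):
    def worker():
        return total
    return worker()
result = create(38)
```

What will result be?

Step 1: create(38) binds parameter total = 38.
Step 2: worker() looks up total in enclosing scope and finds the parameter total = 38.
Step 3: result = 38

The answer is 38.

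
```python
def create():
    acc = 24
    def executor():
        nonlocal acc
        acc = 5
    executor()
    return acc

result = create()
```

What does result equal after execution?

Step 1: create() sets acc = 24.
Step 2: executor() uses nonlocal to reassign acc = 5.
Step 3: result = 5

The answer is 5.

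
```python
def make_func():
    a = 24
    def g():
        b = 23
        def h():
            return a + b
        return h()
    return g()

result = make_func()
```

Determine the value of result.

Step 1: make_func() defines a = 24. g() defines b = 23.
Step 2: h() accesses both from enclosing scopes: a = 24, b = 23.
Step 3: result = 24 + 23 = 47

The answer is 47.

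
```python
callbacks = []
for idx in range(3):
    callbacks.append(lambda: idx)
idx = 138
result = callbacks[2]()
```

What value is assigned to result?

Step 1: Lambdas capture the variable idx by reference, not by value.
Step 2: After the loop, idx is reassigned to 138.
Step 3: callbacks[2]() looks up the current idx = 138. result = 138

The answer is 138.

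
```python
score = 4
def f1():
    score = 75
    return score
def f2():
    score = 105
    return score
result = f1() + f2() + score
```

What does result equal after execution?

Step 1: Each function shadows global score with its own local.
Step 2: f1() returns 75, f2() returns 105.
Step 3: Global score = 4 is unchanged. result = 75 + 105 + 4 = 184

The answer is 184.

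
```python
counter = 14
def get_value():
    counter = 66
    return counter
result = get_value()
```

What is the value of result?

Step 1: Global counter = 14.
Step 2: get_value() creates local counter = 66, shadowing the global.
Step 3: Returns local counter = 66. result = 66

The answer is 66.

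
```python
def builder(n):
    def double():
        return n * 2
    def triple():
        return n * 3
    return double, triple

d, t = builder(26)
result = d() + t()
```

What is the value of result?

Step 1: Both closures capture the same n = 26.
Step 2: d() = 26 * 2 = 52, t() = 26 * 3 = 78.
Step 3: result = 52 + 78 = 130

The answer is 130.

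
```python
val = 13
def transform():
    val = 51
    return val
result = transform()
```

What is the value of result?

Step 1: Global val = 13.
Step 2: transform() creates local val = 51, shadowing the global.
Step 3: Returns local val = 51. result = 51

The answer is 51.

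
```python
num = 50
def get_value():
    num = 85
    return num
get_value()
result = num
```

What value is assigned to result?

Step 1: Global num = 50.
Step 2: get_value() creates local num = 85 (shadow, not modification).
Step 3: After get_value() returns, global num is unchanged. result = 50

The answer is 50.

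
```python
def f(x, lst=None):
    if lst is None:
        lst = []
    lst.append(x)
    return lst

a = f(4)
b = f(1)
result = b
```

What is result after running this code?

Step 1: None default with guard creates a NEW list each call.
Step 2: a = [4] (fresh list). b = [1] (another fresh list).
Step 3: result = [1] (this is the fix for mutable default)

The answer is [1].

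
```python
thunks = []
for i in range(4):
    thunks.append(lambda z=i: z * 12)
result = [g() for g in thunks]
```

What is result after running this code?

Step 1: Default arg z=i captures i at each iteration.
Step 2: thunks[k] has z defaulting to k, returns k * 12.
Step 3: result = [0, 12, 24, 36]

The answer is [0, 12, 24, 36].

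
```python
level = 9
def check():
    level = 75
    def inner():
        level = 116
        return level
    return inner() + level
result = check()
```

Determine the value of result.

Step 1: check() has local level = 75. inner() has local level = 116.
Step 2: inner() returns its local level = 116.
Step 3: check() returns 116 + its own level (75) = 191

The answer is 191.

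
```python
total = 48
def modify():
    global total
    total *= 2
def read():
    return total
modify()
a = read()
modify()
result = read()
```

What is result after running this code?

Step 1: total = 48.
Step 2: First modify(): total = 48 * 2 = 96.
Step 3: Second modify(): total = 96 * 2 = 192.
Step 4: read() returns 192

The answer is 192.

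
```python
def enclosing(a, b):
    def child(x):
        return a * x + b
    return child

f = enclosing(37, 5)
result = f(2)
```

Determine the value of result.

Step 1: enclosing(37, 5) captures a = 37, b = 5.
Step 2: f(2) computes 37 * 2 + 5 = 79.
Step 3: result = 79

The answer is 79.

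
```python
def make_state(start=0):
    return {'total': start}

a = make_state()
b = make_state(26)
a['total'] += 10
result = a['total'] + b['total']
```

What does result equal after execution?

Step 1: make_state() returns a new dict each call (immutable default 0).
Step 2: a = {'total': 0}, b = {'total': 26}.
Step 3: a['total'] += 10 = 10. result = 10 + 26 = 36

The answer is 36.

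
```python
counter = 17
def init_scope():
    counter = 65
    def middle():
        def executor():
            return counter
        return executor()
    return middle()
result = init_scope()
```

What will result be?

Step 1: init_scope() defines counter = 65. middle() and executor() have no local counter.
Step 2: executor() checks local (none), enclosing middle() (none), enclosing init_scope() and finds counter = 65.
Step 3: result = 65

The answer is 65.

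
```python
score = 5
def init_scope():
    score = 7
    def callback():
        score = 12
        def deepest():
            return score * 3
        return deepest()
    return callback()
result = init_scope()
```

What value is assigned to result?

Step 1: deepest() looks up score through LEGB: not local, finds score = 12 in enclosing callback().
Step 2: Returns 12 * 3 = 36.
Step 3: result = 36

The answer is 36.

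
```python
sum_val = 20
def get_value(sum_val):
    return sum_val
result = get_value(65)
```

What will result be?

Step 1: Global sum_val = 20.
Step 2: get_value(65) takes parameter sum_val = 65, which shadows the global.
Step 3: result = 65

The answer is 65.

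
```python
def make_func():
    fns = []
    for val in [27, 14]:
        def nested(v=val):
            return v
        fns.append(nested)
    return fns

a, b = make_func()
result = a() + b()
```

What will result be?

Step 1: Default argument v=val captures val at each iteration.
Step 2: a() returns 27 (captured at first iteration), b() returns 14 (captured at second).
Step 3: result = 27 + 14 = 41

The answer is 41.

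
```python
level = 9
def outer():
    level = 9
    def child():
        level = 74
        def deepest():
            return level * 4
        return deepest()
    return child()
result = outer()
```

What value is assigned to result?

Step 1: deepest() looks up level through LEGB: not local, finds level = 74 in enclosing child().
Step 2: Returns 74 * 4 = 296.
Step 3: result = 296

The answer is 296.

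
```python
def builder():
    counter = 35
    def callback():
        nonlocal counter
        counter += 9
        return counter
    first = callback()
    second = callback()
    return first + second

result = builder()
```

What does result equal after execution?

Step 1: counter starts at 35.
Step 2: First call: counter = 35 + 9 = 44, returns 44.
Step 3: Second call: counter = 44 + 9 = 53, returns 53.
Step 4: result = 44 + 53 = 97

The answer is 97.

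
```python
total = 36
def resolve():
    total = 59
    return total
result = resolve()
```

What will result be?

Step 1: Global total = 36.
Step 2: resolve() creates local total = 59, shadowing the global.
Step 3: Returns local total = 59. result = 59

The answer is 59.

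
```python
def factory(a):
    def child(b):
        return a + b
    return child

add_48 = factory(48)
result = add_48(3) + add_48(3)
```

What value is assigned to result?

Step 1: add_48 captures a = 48.
Step 2: add_48(3) = 48 + 3 = 51, called twice.
Step 3: result = 51 + 51 = 102

The answer is 102.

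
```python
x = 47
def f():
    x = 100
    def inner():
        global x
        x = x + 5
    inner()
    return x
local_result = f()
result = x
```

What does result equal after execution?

Step 1: Global x = 47. f() creates local x = 100.
Step 2: inner() declares global x and adds 5: global x = 47 + 5 = 52.
Step 3: f() returns its local x = 100 (unaffected by inner).
Step 4: result = global x = 52

The answer is 52.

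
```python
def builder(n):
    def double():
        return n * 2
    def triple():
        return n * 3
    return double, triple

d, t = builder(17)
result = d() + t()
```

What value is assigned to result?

Step 1: Both closures capture the same n = 17.
Step 2: d() = 17 * 2 = 34, t() = 17 * 3 = 51.
Step 3: result = 34 + 51 = 85

The answer is 85.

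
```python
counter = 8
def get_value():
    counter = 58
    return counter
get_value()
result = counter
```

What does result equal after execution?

Step 1: Global counter = 8.
Step 2: get_value() creates local counter = 58 (shadow, not modification).
Step 3: After get_value() returns, global counter is unchanged. result = 8

The answer is 8.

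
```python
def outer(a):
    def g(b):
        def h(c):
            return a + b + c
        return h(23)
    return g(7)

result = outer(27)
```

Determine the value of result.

Step 1: a = 27, b = 7, c = 23 across three nested scopes.
Step 2: h() accesses all three via LEGB rule.
Step 3: result = 27 + 7 + 23 = 57

The answer is 57.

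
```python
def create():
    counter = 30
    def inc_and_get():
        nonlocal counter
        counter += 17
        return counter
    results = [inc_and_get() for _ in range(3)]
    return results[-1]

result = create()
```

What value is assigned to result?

Step 1: counter = 30.
Step 2: Three calls to inc_and_get(), each adding 17.
Step 3: Last value = 30 + 17 * 3 = 81

The answer is 81.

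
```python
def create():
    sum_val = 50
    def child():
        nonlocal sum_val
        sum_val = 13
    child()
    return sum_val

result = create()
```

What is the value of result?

Step 1: create() sets sum_val = 50.
Step 2: child() uses nonlocal to reassign sum_val = 13.
Step 3: result = 13

The answer is 13.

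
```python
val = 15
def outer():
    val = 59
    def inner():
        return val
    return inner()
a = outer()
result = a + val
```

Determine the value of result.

Step 1: outer() has local val = 59. inner() reads from enclosing.
Step 2: outer() returns 59. Global val = 15 unchanged.
Step 3: result = 59 + 15 = 74

The answer is 74.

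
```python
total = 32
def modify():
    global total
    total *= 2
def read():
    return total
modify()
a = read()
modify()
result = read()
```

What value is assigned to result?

Step 1: total = 32.
Step 2: First modify(): total = 32 * 2 = 64.
Step 3: Second modify(): total = 64 * 2 = 128.
Step 4: read() returns 128

The answer is 128.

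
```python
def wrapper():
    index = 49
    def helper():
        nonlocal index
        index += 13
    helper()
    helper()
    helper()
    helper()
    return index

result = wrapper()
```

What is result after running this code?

Step 1: index starts at 49.
Step 2: helper() is called 4 times, each adding 13.
Step 3: index = 49 + 13 * 4 = 101

The answer is 101.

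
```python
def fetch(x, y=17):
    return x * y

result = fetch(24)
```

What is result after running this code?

Step 1: fetch(24) uses default y = 17.
Step 2: Returns 24 * 17 = 408.
Step 3: result = 408

The answer is 408.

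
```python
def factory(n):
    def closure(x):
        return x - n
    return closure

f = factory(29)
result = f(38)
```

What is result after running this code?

Step 1: factory(29) creates a closure capturing n = 29.
Step 2: f(38) computes 38 - 29 = 9.
Step 3: result = 9

The answer is 9.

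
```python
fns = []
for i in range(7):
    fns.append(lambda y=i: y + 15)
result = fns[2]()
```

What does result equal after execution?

Step 1: Default argument y=i captures i's value at definition time.
Step 2: fns[2] was defined when i = 2, so y defaults to 2.
Step 3: result = 2 + 15 = 17 (default arg fixes the late binding issue)

The answer is 17.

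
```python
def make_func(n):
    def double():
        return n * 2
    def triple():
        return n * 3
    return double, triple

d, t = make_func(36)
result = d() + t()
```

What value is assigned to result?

Step 1: Both closures capture the same n = 36.
Step 2: d() = 36 * 2 = 72, t() = 36 * 3 = 108.
Step 3: result = 72 + 108 = 180

The answer is 180.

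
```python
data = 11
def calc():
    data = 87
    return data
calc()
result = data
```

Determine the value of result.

Step 1: data = 11 globally.
Step 2: calc() creates a LOCAL data = 87 (no global keyword!).
Step 3: The global data is unchanged. result = 11

The answer is 11.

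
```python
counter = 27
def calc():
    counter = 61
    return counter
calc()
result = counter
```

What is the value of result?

Step 1: Global counter = 27.
Step 2: calc() creates local counter = 61 (shadow, not modification).
Step 3: After calc() returns, global counter is unchanged. result = 27

The answer is 27.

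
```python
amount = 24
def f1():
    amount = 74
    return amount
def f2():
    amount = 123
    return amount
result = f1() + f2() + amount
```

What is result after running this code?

Step 1: Each function shadows global amount with its own local.
Step 2: f1() returns 74, f2() returns 123.
Step 3: Global amount = 24 is unchanged. result = 74 + 123 + 24 = 221

The answer is 221.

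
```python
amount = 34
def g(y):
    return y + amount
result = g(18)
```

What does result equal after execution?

Step 1: amount = 34 is defined globally.
Step 2: g(18) uses parameter y = 18 and looks up amount from global scope = 34.
Step 3: result = 18 + 34 = 52

The answer is 52.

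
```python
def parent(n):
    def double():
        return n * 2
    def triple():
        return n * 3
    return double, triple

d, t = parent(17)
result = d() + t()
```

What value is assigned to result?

Step 1: Both closures capture the same n = 17.
Step 2: d() = 17 * 2 = 34, t() = 17 * 3 = 51.
Step 3: result = 34 + 51 = 85

The answer is 85.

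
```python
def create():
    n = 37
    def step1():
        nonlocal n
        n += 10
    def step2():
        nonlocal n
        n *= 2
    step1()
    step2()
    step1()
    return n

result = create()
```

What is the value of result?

Step 1: n = 37.
Step 2: step1(): n = 37 + 10 = 47.
Step 3: step2(): n = 47 * 2 = 94.
Step 4: step1(): n = 94 + 10 = 104. result = 104

The answer is 104.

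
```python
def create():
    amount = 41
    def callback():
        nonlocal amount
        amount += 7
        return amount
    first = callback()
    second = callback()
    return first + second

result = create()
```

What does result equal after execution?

Step 1: amount starts at 41.
Step 2: First call: amount = 41 + 7 = 48, returns 48.
Step 3: Second call: amount = 48 + 7 = 55, returns 55.
Step 4: result = 48 + 55 = 103

The answer is 103.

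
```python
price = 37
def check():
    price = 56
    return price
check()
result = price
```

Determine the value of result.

Step 1: price = 37 globally.
Step 2: check() creates a LOCAL price = 56 (no global keyword!).
Step 3: The global price is unchanged. result = 37

The answer is 37.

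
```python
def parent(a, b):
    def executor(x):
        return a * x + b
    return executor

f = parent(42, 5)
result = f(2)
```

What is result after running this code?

Step 1: parent(42, 5) captures a = 42, b = 5.
Step 2: f(2) computes 42 * 2 + 5 = 89.
Step 3: result = 89

The answer is 89.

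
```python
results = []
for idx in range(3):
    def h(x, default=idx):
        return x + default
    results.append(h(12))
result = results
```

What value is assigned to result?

Step 1: Default argument default=idx is evaluated at function definition time.
Step 2: Each iteration creates h with default = current idx value.
Step 3: h(12) returns 12 + default. results = [12, 13, 14]

The answer is [12, 13, 14].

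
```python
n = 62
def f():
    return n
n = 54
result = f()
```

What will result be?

Step 1: n is first set to 62, then reassigned to 54.
Step 2: f() is called after the reassignment, so it looks up the current global n = 54.
Step 3: result = 54

The answer is 54.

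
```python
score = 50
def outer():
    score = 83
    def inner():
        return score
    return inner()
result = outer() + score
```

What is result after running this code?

Step 1: Global score = 50. outer() shadows with score = 83.
Step 2: inner() returns enclosing score = 83. outer() = 83.
Step 3: result = 83 + global score (50) = 133

The answer is 133.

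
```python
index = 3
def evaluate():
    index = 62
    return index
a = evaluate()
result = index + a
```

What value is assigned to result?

Step 1: Global index = 3. evaluate() returns local index = 62.
Step 2: a = 62. Global index still = 3.
Step 3: result = 3 + 62 = 65

The answer is 65.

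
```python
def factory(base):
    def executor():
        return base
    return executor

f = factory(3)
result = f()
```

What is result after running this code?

Step 1: factory(3) creates closure capturing base = 3.
Step 2: f() returns the captured base = 3.
Step 3: result = 3

The answer is 3.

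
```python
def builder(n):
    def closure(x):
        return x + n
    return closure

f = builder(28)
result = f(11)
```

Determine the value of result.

Step 1: builder(28) creates a closure that captures n = 28.
Step 2: f(11) calls the closure with x = 11, returning 11 + 28 = 39.
Step 3: result = 39

The answer is 39.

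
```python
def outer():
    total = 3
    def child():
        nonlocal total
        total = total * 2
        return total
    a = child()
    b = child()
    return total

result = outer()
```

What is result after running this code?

Step 1: total starts at 3.
Step 2: First child(): total = 3 * 2 = 6.
Step 3: Second child(): total = 6 * 2 = 12.
Step 4: result = 12

The answer is 12.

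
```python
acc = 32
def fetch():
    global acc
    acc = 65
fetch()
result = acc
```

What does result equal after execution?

Step 1: acc = 32 globally.
Step 2: fetch() declares global acc and sets it to 65.
Step 3: After fetch(), global acc = 65. result = 65

The answer is 65.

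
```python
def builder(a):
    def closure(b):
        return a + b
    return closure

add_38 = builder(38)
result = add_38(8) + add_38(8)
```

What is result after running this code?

Step 1: add_38 captures a = 38.
Step 2: add_38(8) = 38 + 8 = 46, called twice.
Step 3: result = 46 + 46 = 92

The answer is 92.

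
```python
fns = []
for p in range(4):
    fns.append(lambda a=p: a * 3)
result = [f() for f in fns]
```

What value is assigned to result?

Step 1: Default arg a=p captures p at each iteration.
Step 2: fns[k] has a defaulting to k, returns k * 3.
Step 3: result = [0, 3, 6, 9]

The answer is [0, 3, 6, 9].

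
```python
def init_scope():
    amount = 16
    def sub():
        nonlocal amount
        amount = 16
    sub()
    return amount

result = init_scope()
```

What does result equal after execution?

Step 1: init_scope() sets amount = 16.
Step 2: sub() uses nonlocal to reassign amount = 16.
Step 3: result = 16

The answer is 16.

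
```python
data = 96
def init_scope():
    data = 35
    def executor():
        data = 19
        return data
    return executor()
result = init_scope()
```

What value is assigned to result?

Step 1: Three scopes define data: global (96), init_scope (35), executor (19).
Step 2: executor() has its own local data = 19, which shadows both enclosing and global.
Step 3: result = 19 (local wins in LEGB)

The answer is 19.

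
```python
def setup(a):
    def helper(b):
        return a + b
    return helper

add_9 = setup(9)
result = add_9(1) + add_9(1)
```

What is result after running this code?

Step 1: add_9 captures a = 9.
Step 2: add_9(1) = 9 + 1 = 10, called twice.
Step 3: result = 10 + 10 = 20

The answer is 20.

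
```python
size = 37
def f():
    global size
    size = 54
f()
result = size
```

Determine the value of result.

Step 1: size = 37 globally.
Step 2: f() declares global size and sets it to 54.
Step 3: After f(), global size = 54. result = 54

The answer is 54.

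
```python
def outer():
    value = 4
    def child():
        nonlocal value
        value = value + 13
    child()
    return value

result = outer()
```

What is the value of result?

Step 1: outer() sets value = 4.
Step 2: child() uses nonlocal to modify value in outer's scope: value = 4 + 13 = 17.
Step 3: outer() returns the modified value = 17

The answer is 17.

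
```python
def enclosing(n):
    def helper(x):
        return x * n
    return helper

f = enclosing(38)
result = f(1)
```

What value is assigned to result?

Step 1: enclosing(38) creates a closure capturing n = 38.
Step 2: f(1) computes 1 * 38 = 38.
Step 3: result = 38

The answer is 38.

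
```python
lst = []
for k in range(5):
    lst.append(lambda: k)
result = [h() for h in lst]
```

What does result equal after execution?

Step 1: All 5 lambdas share the same variable k.
Step 2: After the loop, k = 4.
Step 3: Each call returns 4. result = [4, 4, 4, 4, 4]

The answer is [4, 4, 4, 4, 4].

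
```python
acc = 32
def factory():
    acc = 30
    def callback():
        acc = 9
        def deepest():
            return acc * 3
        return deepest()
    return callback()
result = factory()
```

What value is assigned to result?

Step 1: deepest() looks up acc through LEGB: not local, finds acc = 9 in enclosing callback().
Step 2: Returns 9 * 3 = 27.
Step 3: result = 27

The answer is 27.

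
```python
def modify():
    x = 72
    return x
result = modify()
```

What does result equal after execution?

Step 1: modify() defines x = 72 in its local scope.
Step 2: return x finds the local variable x = 72.
Step 3: result = 72

The answer is 72.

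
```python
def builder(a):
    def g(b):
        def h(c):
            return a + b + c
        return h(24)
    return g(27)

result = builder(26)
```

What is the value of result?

Step 1: a = 26, b = 27, c = 24 across three nested scopes.
Step 2: h() accesses all three via LEGB rule.
Step 3: result = 26 + 27 + 24 = 77

The answer is 77.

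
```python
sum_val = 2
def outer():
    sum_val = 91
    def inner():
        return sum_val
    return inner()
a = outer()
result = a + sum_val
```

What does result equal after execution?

Step 1: outer() has local sum_val = 91. inner() reads from enclosing.
Step 2: outer() returns 91. Global sum_val = 2 unchanged.
Step 3: result = 91 + 2 = 93

The answer is 93.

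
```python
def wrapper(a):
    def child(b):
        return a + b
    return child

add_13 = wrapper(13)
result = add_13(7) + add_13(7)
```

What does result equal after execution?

Step 1: add_13 captures a = 13.
Step 2: add_13(7) = 13 + 7 = 20, called twice.
Step 3: result = 20 + 20 = 40

The answer is 40.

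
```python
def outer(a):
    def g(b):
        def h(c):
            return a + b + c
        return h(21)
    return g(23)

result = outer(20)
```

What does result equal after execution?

Step 1: a = 20, b = 23, c = 21 across three nested scopes.
Step 2: h() accesses all three via LEGB rule.
Step 3: result = 20 + 23 + 21 = 64

The answer is 64.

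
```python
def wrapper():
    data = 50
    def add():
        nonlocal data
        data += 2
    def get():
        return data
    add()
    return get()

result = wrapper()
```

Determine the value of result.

Step 1: data = 50. add() modifies it via nonlocal, get() reads it.
Step 2: add() makes data = 50 + 2 = 52.
Step 3: get() returns 52. result = 52

The answer is 52.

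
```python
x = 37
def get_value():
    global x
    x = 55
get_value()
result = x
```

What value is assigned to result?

Step 1: x = 37 globally.
Step 2: get_value() declares global x and sets it to 55.
Step 3: After get_value(), global x = 55. result = 55

The answer is 55.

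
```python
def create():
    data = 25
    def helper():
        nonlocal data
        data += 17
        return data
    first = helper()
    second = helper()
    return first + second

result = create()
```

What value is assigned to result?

Step 1: data starts at 25.
Step 2: First call: data = 25 + 17 = 42, returns 42.
Step 3: Second call: data = 42 + 17 = 59, returns 59.
Step 4: result = 42 + 59 = 101

The answer is 101.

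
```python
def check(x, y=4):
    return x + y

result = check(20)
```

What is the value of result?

Step 1: check(20) uses default y = 4.
Step 2: Returns 20 + 4 = 24.
Step 3: result = 24

The answer is 24.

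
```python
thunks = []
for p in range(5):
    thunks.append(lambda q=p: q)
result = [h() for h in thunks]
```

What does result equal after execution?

Step 1: Default arg q=p captures p at each iteration.
Step 2: Each lambda has its own default: 0, 1, ..., 4.
Step 3: result = [0, 1, 2, 3, 4]

The answer is [0, 1, 2, 3, 4].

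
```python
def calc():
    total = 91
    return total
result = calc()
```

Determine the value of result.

Step 1: calc() defines total = 91 in its local scope.
Step 2: return total finds the local variable total = 91.
Step 3: result = 91

The answer is 91.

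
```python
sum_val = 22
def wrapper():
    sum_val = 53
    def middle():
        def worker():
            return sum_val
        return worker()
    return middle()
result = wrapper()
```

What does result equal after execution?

Step 1: wrapper() defines sum_val = 53. middle() and worker() have no local sum_val.
Step 2: worker() checks local (none), enclosing middle() (none), enclosing wrapper() and finds sum_val = 53.
Step 3: result = 53

The answer is 53.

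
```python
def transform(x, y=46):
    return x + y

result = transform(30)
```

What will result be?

Step 1: transform(30) uses default y = 46.
Step 2: Returns 30 + 46 = 76.
Step 3: result = 76

The answer is 76.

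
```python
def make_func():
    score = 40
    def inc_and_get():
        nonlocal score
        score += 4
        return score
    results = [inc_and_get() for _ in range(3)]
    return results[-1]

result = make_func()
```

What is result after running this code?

Step 1: score = 40.
Step 2: Three calls to inc_and_get(), each adding 4.
Step 3: Last value = 40 + 4 * 3 = 52

The answer is 52.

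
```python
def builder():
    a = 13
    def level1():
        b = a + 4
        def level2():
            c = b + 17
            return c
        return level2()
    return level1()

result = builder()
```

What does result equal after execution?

Step 1: a = 13. b = a + 4 = 17.
Step 2: c = b + 17 = 17 + 17 = 34.
Step 3: result = 34

The answer is 34.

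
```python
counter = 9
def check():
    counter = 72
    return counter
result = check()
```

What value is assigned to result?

Step 1: Global counter = 9.
Step 2: check() creates local counter = 72, shadowing the global.
Step 3: Returns local counter = 72. result = 72

The answer is 72.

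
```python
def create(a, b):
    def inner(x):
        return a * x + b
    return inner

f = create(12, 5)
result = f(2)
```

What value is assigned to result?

Step 1: create(12, 5) captures a = 12, b = 5.
Step 2: f(2) computes 12 * 2 + 5 = 29.
Step 3: result = 29

The answer is 29.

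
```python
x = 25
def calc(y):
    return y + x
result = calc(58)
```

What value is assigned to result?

Step 1: x = 25 is defined globally.
Step 2: calc(58) uses parameter y = 58 and looks up x from global scope = 25.
Step 3: result = 58 + 25 = 83

The answer is 83.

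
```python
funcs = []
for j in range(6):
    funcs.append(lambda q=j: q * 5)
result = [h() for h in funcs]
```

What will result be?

Step 1: Default arg q=j captures j at each iteration.
Step 2: funcs[k] has q defaulting to k, returns k * 5.
Step 3: result = [0, 5, 10, 15, 20, 25]

The answer is [0, 5, 10, 15, 20, 25].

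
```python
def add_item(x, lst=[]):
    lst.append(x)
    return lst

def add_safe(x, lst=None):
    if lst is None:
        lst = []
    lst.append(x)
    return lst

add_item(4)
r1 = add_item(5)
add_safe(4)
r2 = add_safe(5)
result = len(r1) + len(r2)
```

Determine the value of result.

Step 1: add_item shares mutable default: after 2 calls, lst = [4, 5], len = 2.
Step 2: add_safe creates fresh list each time: r2 = [5], len = 1.
Step 3: result = 2 + 1 = 3

The answer is 3.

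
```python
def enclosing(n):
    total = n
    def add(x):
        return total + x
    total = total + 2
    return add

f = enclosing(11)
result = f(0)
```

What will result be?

Step 1: enclosing(11) sets total = 11, then total = 11 + 2 = 13.
Step 2: Closures capture by reference, so add sees total = 13.
Step 3: f(0) returns 13 + 0 = 13

The answer is 13.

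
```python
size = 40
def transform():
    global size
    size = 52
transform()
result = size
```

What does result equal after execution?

Step 1: size = 40 globally.
Step 2: transform() declares global size and sets it to 52.
Step 3: After transform(), global size = 52. result = 52

The answer is 52.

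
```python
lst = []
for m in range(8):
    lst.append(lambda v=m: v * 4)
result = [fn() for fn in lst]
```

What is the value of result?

Step 1: Default arg v=m captures m at each iteration.
Step 2: lst[k] has v defaulting to k, returns k * 4.
Step 3: result = [0, 4, 8, 12, 16, 20, 24, 28]

The answer is [0, 4, 8, 12, 16, 20, 24, 28].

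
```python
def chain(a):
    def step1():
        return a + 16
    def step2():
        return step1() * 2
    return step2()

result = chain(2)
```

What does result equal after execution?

Step 1: chain(2) captures a = 2.
Step 2: step2() calls step1() which returns 2 + 16 = 18.
Step 3: step2() returns 18 * 2 = 36

The answer is 36.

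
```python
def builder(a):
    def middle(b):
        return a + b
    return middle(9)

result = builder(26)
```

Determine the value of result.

Step 1: builder(26) passes a = 26.
Step 2: middle(9) has b = 9, reads a = 26 from enclosing.
Step 3: result = 26 + 9 = 35

The answer is 35.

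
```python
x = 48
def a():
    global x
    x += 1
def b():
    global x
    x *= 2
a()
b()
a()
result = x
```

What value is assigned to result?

Step 1: x = 48.
Step 2: a(): x = 48 + 1 = 49.
Step 3: b(): x = 49 * 2 = 98.
Step 4: a(): x = 98 + 1 = 99

The answer is 99.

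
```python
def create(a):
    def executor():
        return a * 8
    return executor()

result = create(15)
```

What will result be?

Step 1: create(15) binds parameter a = 15.
Step 2: executor() accesses a = 15 from enclosing scope.
Step 3: result = 15 * 8 = 120

The answer is 120.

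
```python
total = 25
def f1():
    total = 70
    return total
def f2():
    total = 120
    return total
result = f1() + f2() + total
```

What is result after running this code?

Step 1: Each function shadows global total with its own local.
Step 2: f1() returns 70, f2() returns 120.
Step 3: Global total = 25 is unchanged. result = 70 + 120 + 25 = 215

The answer is 215.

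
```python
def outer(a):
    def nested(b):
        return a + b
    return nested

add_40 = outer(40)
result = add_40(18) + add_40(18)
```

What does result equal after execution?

Step 1: add_40 captures a = 40.
Step 2: add_40(18) = 40 + 18 = 58, called twice.
Step 3: result = 58 + 58 = 116

The answer is 116.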